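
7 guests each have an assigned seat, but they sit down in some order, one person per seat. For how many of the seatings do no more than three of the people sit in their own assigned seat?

4948

Sum C(7,i)·!(7-i) for i = 0..3:
  i=0: C(7,0)·!7 = 1·1854 = 1854
  i=1: C(7,1)·!6 = 7·265 = 1855
  i=2: C(7,2)·!5 = 21·44 = 924
  i=3: C(7,3)·!4 = 35·9 = 315
Total = 4948.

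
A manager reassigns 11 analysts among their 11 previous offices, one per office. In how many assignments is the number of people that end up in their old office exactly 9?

55

Choose which 9 of the 11 are fixed: C(11,9) = 55.
The remaining 2 must be deranged: !2 = 1.
Total: 55 × 1 = 55.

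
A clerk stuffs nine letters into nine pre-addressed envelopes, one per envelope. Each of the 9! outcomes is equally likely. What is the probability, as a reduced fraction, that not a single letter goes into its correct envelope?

16687/45360

Favorable outcomes: !9 = 133496.
Total outcomes: 9! = 362880.
Probability = 133496/362880 = 16687/45360.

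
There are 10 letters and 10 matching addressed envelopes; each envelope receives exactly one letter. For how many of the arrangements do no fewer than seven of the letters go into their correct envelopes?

286

Sum C(10,i)·!(10-i) for i = 7..10:
  i=7: C(10,7)·!3 = 120·2 = 240
  i=8: C(10,8)·!2 = 45·1 = 45
  i=9: C(10,9)·!1 = 10·0 = 0
  i=10: C(10,10)·!0 = 1·1 = 1
Total = 286.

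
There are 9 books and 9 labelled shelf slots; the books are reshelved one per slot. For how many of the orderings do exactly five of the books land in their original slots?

Pick the 5 fixed positions: C(9,5) = 126 ways.
The remaining 4 must be deranged: !4 = 9.
Total: 126 × 9 = 1134.

1134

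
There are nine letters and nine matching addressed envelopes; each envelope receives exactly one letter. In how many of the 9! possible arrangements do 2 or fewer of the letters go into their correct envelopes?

333737

# with exactly i fixed is C(9,i)·!(9-i); sum over i=0..2:
  i=0: C(9,0)·!9 = 1·133496 = 133496
  i=1: C(9,1)·!8 = 9·14833 = 133497
  i=2: C(9,2)·!7 = 36·1854 = 66744
Total = 333737.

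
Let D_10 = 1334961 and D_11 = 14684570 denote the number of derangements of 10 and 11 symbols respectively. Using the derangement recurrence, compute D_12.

D_12 = (12-1)·(D_11 + D_10) = 11·(14684570 + 1334961) = 11·16019531 = 176214841.

176214841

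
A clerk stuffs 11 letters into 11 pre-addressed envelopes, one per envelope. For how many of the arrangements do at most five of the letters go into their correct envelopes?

39893116

Sum C(11,i)·!(11-i) for i = 0..5:
  i=0: C(11,0)·!11 = 1·14684570 = 14684570
  i=1: C(11,1)·!10 = 11·1334961 = 14684571
  i=2: C(11,2)·!9 = 55·133496 = 7342280
  i=3: C(11,3)·!8 = 165·14833 = 2447445
  i=4: C(11,4)·!7 = 330·1854 = 611820
  i=5: C(11,5)·!6 = 462·265 = 122430
Total = 39893116.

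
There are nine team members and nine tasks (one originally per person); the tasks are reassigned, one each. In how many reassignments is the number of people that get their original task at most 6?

# with exactly i fixed is C(9,i)·!(9-i); sum over i=0..6:
  i=0: C(9,0)·!9 = 1·133496 = 133496
  i=1: C(9,1)·!8 = 9·14833 = 133497
  i=2: C(9,2)·!7 = 36·1854 = 66744
  i=3: C(9,3)·!6 = 84·265 = 22260
  i=4: C(9,4)·!5 = 126·44 = 5544
  i=5: C(9,5)·!4 = 126·9 = 1134
  i=6: C(9,6)·!3 = 84·2 = 168
Total = 362843.

362843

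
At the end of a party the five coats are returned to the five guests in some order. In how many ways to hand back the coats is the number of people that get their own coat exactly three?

Pick the 3 fixed positions: C(5,3) = 10 ways.
The other 2 form a derangement: !2 = 1.
Total: 10 × 1 = 10.

10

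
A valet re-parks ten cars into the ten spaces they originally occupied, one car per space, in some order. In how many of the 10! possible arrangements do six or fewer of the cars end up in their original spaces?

# with exactly i fixed is C(10,i)·!(10-i); sum over i=0..6:
  i=0: C(10,0)·!10 = 1·1334961 = 1334961
  i=1: C(10,1)·!9 = 10·133496 = 1334960
  i=2: C(10,2)·!8 = 45·14833 = 667485
  i=3: C(10,3)·!7 = 120·1854 = 222480
  i=4: C(10,4)·!6 = 210·265 = 55650
  i=5: C(10,5)·!5 = 252·44 = 11088
  i=6: C(10,6)·!4 = 210·9 = 1890
Total = 3628514.

3628514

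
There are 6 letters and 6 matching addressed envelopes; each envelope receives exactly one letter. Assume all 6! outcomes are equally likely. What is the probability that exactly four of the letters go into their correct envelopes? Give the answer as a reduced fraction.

Favorable outcomes: C(6,4)·!2 = 15·1 = 15.
Total outcomes: 6! = 720.
Probability = 15/720 = 1/48.

1/48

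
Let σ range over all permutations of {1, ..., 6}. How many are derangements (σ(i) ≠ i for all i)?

265

!6 is the nearest integer to 6!/e.
6! = 720, and 720/e ≈ 264.87, so !6 = 265.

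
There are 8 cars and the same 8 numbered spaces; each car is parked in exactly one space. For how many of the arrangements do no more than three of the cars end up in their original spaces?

39549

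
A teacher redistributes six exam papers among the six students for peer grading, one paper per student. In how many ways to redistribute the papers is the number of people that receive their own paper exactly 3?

40

Pick the 3 fixed positions: C(6,3) = 20 ways.
The remaining 3 must be deranged: !3 = 2.
Total: 20 × 2 = 40.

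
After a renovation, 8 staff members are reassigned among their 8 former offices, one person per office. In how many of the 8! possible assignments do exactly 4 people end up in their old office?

630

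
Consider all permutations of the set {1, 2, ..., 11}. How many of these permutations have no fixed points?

14684570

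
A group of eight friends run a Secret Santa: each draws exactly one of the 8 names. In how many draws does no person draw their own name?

14833

Use !n = (n-1)(!(n-1) + !(n-2)).
!8 = 7·(1854 + 265) = 7·2119 = 14833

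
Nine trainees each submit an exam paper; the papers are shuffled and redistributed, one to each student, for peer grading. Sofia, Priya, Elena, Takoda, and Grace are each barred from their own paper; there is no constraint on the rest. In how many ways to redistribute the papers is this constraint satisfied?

205056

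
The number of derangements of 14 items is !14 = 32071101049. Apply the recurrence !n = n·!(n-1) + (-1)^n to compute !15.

481066515734

!15 = 15·32071101049 - 1 = 481066515734.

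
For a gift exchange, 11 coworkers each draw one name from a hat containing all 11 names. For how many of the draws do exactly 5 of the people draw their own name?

Pick the 5 fixed positions: C(11,5) = 462 ways.
The other 6 form a derangement: !6 = 265.
Total: 462 × 265 = 122430.

122430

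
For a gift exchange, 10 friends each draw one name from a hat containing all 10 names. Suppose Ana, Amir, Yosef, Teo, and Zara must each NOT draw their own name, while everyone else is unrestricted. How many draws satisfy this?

2170680

Let A_j be the event that the j-th constrained one is fixed. By inclusion-exclusion over the 5 events:
Σ_{j=0}^{5} (-1)^j C(5,j)(10-j)!
= C(5,0)·10! - C(5,1)·9! + C(5,2)·8! - C(5,3)·7! + C(5,4)·6! - C(5,5)·5!
= 3628800 - 1814400 + 403200 - 50400 + 3600 - 120
= 2170680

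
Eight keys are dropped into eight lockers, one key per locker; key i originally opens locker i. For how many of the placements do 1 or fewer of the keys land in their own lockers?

29665

Sum C(8,i)·!(8-i) for i = 0..1:
  i=0: C(8,0)·!8 = 1·14833 = 14833
  i=1: C(8,1)·!7 = 8·1854 = 14832
Total = 29665.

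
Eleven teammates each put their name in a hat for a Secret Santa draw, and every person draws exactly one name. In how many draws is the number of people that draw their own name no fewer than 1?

25232230

# with exactly i fixed is C(11,i)·!(11-i); sum over i=1..11:
  i=1: C(11,1)·!10 = 11·1334961 = 14684571
  i=2: C(11,2)·!9 = 55·133496 = 7342280
  i=3: C(11,3)·!8 = 165·14833 = 2447445
  i=4: C(11,4)·!7 = 330·1854 = 611820
  i=5: C(11,5)·!6 = 462·265 = 122430
  i=6: C(11,6)·!5 = 462·44 = 20328
  i=7: C(11,7)·!4 = 330·9 = 2970
  i=8: C(11,8)·!3 = 165·2 = 330
  i=9: C(11,9)·!2 = 55·1 = 55
  i=10: C(11,10)·!1 = 11·0 = 0
  i=11: C(11,11)·!0 = 1·1 = 1
Total = 25232230.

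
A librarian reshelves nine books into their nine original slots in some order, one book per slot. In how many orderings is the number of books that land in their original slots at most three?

# with exactly i fixed is C(9,i)·!(9-i); sum over i=0..3:
  i=0: C(9,0)·!9 = 1·133496 = 133496
  i=1: C(9,1)·!8 = 9·14833 = 133497
  i=2: C(9,2)·!7 = 36·1854 = 66744
  i=3: C(9,3)·!6 = 84·265 = 22260
Total = 355997.

355997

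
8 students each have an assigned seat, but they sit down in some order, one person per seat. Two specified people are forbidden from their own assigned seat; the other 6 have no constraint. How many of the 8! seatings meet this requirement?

Inclusion-exclusion on the 2 forbidden self-matches:
Σ_{j=0}^{2} (-1)^j C(2,j)(8-j)!
= C(2,0)·8! - C(2,1)·7! + C(2,2)·6!
= 40320 - 10080 + 720
= 30960

30960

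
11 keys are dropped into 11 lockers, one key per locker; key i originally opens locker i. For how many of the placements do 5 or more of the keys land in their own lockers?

Sum C(11,i)·!(11-i) for i = 5..11:
  i=5: C(11,5)·!6 = 462·265 = 122430
  i=6: C(11,6)·!5 = 462·44 = 20328
  i=7: C(11,7)·!4 = 330·9 = 2970
  i=8: C(11,8)·!3 = 165·2 = 330
  i=9: C(11,9)·!2 = 55·1 = 55
  i=10: C(11,10)·!1 = 11·0 = 0
  i=11: C(11,11)·!0 = 1·1 = 1
Total = 146114.

146114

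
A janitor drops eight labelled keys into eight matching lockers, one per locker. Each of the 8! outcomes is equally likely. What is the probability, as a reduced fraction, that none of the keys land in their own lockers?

Favorable outcomes: !8 = 14833.
Total outcomes: 8! = 40320.
Probability = 14833/40320 = 2119/5760.

2119/5760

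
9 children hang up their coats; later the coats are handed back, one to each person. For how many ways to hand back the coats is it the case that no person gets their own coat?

133496

Use !n = n·!(n-1) + (-1)^n.
!9 = 9·14833 - 1 = 133496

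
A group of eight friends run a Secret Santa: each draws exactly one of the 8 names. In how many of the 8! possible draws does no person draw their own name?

The subfactorial !8 = [8!/e] (nearest integer).
8! = 40320, and 40320/e ≈ 14832.90, so !8 = 14833.

14833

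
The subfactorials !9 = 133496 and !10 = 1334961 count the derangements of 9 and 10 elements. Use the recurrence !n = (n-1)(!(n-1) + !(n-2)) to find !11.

14684570

!11 = (11-1)·(!10 + !9) = 10·(1334961 + 133496) = 10·1468457 = 14684570.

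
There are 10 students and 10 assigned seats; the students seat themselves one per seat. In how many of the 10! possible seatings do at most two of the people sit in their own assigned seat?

3337406

# with exactly i fixed is C(10,i)·!(10-i); sum over i=0..2:
  i=0: C(10,0)·!10 = 1·1334961 = 1334961
  i=1: C(10,1)·!9 = 10·133496 = 1334960
  i=2: C(10,2)·!8 = 45·14833 = 667485
Total = 3337406.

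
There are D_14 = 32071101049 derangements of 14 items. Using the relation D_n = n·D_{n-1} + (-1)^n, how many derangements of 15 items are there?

481066515734

D_15 = 15·32071101049 - 1 = 481066515734.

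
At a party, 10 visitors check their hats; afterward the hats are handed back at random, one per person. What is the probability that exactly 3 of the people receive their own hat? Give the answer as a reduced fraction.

Favorable outcomes: C(10,3)·!7 = 120·1854 = 222480.
Total outcomes: 10! = 3628800.
Probability = 222480/3628800 = 103/1680.

103/1680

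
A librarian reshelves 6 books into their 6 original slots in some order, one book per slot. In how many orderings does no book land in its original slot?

265

Recurrence: !6 = 5·(!5 + !4).
!6 = 5·(44 + 9) = 5·53 = 265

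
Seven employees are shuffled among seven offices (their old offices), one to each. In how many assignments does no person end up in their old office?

The subfactorial !7 = [7!/e] (nearest integer).
7! = 5040, and 5040/e ≈ 1854.11, so !7 = 1854.

1854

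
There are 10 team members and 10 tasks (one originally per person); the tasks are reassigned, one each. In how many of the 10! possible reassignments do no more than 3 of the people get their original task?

3559886

# with exactly i fixed is C(10,i)·!(10-i); sum over i=0..3:
  i=0: C(10,0)·!10 = 1·1334961 = 1334961
  i=1: C(10,1)·!9 = 10·133496 = 1334960
  i=2: C(10,2)·!8 = 45·14833 = 667485
  i=3: C(10,3)·!7 = 120·1854 = 222480
Total = 3559886.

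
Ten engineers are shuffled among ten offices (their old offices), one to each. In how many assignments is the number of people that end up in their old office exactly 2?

667485

Choose which 2 of the 10 are fixed: C(10,2) = 45.
The remaining 8 must be deranged: !8 = 14833.
Total: 45 × 14833 = 667485.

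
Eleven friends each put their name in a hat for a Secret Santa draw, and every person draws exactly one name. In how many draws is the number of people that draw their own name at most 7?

39916414

# with exactly i fixed is C(11,i)·!(11-i); sum over i=0..7:
  i=0: C(11,0)·!11 = 1·14684570 = 14684570
  i=1: C(11,1)·!10 = 11·1334961 = 14684571
  i=2: C(11,2)·!9 = 55·133496 = 7342280
  i=3: C(11,3)·!8 = 165·14833 = 2447445
  i=4: C(11,4)·!7 = 330·1854 = 611820
  i=5: C(11,5)·!6 = 462·265 = 122430
  i=6: C(11,6)·!5 = 462·44 = 20328
  i=7: C(11,7)·!4 = 330·9 = 2970
Total = 39916414.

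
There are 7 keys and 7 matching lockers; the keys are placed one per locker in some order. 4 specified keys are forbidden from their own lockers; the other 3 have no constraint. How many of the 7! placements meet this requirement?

2790

Let A_j be the event that the j-th constrained one is fixed. By inclusion-exclusion over the 4 events:
Σ_{j=0}^{4} (-1)^j C(4,j)(7-j)!
= C(4,0)·7! - C(4,1)·6! + C(4,2)·5! - C(4,3)·4! + C(4,4)·3!
= 5040 - 2880 + 720 - 96 + 6
= 2790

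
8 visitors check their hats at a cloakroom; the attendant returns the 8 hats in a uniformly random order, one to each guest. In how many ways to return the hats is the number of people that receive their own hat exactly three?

2464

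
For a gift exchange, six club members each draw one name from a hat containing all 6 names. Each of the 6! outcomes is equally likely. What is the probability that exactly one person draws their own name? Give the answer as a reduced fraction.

Favorable outcomes: C(6,1)·!5 = 6·44 = 264.
Total outcomes: 6! = 720.
Probability = 264/720 = 11/30.

11/30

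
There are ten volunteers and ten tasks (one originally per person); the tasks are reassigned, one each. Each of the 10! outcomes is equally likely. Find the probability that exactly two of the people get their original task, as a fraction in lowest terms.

2119/11520

Favorable outcomes: C(10,2)·!8 = 45·14833 = 667485.
Total outcomes: 10! = 3628800.
Probability = 667485/3628800 = 2119/11520.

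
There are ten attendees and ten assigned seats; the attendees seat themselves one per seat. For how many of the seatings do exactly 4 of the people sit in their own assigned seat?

Choose which 4 of the 10 are fixed: C(10,4) = 210.
The remaining 6 must be deranged: !6 = 265.
Total: 210 × 265 = 55650.

55650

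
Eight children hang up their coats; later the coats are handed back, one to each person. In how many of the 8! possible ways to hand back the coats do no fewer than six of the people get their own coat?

29

Sum C(8,i)·!(8-i) for i = 6..8:
  i=6: C(8,6)·!2 = 28·1 = 28
  i=7: C(8,7)·!1 = 8·0 = 0
  i=8: C(8,8)·!0 = 1·1 = 1
Total = 29.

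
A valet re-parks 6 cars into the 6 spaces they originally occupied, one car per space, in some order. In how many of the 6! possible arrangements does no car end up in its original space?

265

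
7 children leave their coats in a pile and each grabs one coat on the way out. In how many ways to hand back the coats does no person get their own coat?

1854

The subfactorial !7 = [7!/e] (nearest integer).
7! = 5040, and 5040/e ≈ 1854.11, so !7 = 1854.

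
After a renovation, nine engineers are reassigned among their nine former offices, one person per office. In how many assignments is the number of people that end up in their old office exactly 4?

5544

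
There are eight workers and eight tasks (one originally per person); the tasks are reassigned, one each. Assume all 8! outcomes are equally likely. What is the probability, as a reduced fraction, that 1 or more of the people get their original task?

Favorable outcomes: Σ_{i≥1} C(8,i)·!(8-i) = 8·1854 + 28·265 + 56·44 + 70·9 + 56·2 + 28·1 + 8·0 + 1·1 = 25487.
Total outcomes: 8! = 40320.
Probability = 25487/40320 = 3641/5760.

3641/5760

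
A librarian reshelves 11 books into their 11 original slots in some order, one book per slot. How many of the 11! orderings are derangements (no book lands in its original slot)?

14684570

Recurrence: !11 = 10·(!10 + !9).
!11 = 10·(1334961 + 133496) = 10·1468457 = 14684570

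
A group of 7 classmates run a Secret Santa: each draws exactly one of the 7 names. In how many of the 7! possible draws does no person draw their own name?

1854

Use !n = (n-1)(!(n-1) + !(n-2)).
!7 = 6·(265 + 44) = 6·309 = 1854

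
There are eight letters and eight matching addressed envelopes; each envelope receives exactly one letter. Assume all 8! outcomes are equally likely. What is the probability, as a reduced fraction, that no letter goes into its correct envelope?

2119/5760

Favorable outcomes: !8 = 14833.
Total outcomes: 8! = 40320.
Probability = 14833/40320 = 2119/5760.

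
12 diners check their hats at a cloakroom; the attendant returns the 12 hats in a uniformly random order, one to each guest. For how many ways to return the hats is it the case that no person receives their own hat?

176214841

!12 = 12! · Σ_{k=0}^{12} (-1)^k/k!
= 12! - 12!/1! + 12!/2! - 12!/3! + 12!/4! - 12!/5! + 12!/6! - 12!/7! + 12!/8! - 12!/9! + 12!/10! - 12!/11! + 12!/12!
= 479001600 - 479001600 + 239500800 - 79833600 + 19958400 - 3991680 + 665280 - 95040 + 11880 - 1320 + 132 - 12 + 1
= 176214841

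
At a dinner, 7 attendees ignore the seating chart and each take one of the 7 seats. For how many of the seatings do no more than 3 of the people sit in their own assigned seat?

# with exactly i fixed is C(7,i)·!(7-i); sum over i=0..3:
  i=0: C(7,0)·!7 = 1·1854 = 1854
  i=1: C(7,1)·!6 = 7·265 = 1855
  i=2: C(7,2)·!5 = 21·44 = 924
  i=3: C(7,3)·!4 = 35·9 = 315
Total = 4948.

4948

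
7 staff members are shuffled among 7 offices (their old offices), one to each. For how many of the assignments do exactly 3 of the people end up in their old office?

Choose which 3 of the 7 are fixed: C(7,3) = 35.
The remaining 4 must be deranged: !4 = 9.
Total: 35 × 9 = 315.

315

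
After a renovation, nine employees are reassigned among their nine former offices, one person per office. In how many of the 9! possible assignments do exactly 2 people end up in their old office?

Pick the 2 fixed positions: C(9,2) = 36 ways.
The remaining 7 must be deranged: !7 = 1854.
Total: 36 × 1854 = 66744.

66744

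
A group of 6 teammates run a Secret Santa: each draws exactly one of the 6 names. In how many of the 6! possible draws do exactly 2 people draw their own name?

Pick the 2 fixed positions: C(6,2) = 15 ways.
The other 4 form a derangement: !4 = 9.
Total: 15 × 9 = 135.

135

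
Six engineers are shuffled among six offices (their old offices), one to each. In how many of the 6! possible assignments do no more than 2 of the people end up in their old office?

664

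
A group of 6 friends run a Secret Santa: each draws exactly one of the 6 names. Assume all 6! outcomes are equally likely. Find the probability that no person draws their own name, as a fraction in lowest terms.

Favorable outcomes: !6 = 265.
Total outcomes: 6! = 720.
Probability = 265/720 = 53/144.

53/144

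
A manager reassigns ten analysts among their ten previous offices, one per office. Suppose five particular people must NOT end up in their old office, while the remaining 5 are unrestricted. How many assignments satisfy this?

2170680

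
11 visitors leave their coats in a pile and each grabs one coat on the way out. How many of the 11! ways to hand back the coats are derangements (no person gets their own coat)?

14684570

Recurrence: !11 = 11·!10 + (-1)^11.
!11 = 11·1334961 - 1 = 14684570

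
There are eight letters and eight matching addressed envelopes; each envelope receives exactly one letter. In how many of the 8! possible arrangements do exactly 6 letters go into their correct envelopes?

28

Pick the 6 fixed positions: C(8,6) = 28 ways.
The other 2 form a derangement: !2 = 1.
Total: 28 × 1 = 28.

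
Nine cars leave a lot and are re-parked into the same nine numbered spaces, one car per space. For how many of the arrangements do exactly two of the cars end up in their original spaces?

Pick the 2 fixed positions: C(9,2) = 36 ways.
The remaining 7 must be deranged: !7 = 1854.
Total: 36 × 1854 = 66744.

66744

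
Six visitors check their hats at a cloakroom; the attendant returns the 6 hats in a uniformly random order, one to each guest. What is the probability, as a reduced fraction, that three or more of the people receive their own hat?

7/90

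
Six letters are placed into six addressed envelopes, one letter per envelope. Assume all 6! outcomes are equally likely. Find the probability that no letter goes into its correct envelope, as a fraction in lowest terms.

Favorable outcomes: !6 = 265.
Total outcomes: 6! = 720.
Probability = 265/720 = 53/144.

53/144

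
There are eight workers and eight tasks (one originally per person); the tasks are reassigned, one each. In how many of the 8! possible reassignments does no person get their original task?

The subfactorial !8 = [8!/e] (nearest integer).
8! = 40320, and 40320/e ≈ 14832.90, so !8 = 14833.

14833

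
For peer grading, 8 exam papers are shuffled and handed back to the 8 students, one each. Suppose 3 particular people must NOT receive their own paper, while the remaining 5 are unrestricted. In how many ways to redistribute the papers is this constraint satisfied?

Let A_j be the event that the j-th constrained one is fixed. By inclusion-exclusion over the 3 events:
Σ_{j=0}^{3} (-1)^j C(3,j)(8-j)!
= C(3,0)·8! - C(3,1)·7! + C(3,2)·6! - C(3,3)·5!
= 40320 - 15120 + 2160 - 120
= 27240

27240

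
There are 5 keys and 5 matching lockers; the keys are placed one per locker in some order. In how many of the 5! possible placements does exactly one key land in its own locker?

45

Choose which one of the 5 is fixed: C(5,1) = 5.
The remaining 4 must be deranged: !4 = 9.
Total: 5 × 9 = 45.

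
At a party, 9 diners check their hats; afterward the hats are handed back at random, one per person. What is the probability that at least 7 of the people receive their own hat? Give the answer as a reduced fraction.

Favorable outcomes: Σ_{i≥7} C(9,i)·!(9-i) = 36·1 + 9·0 + 1·1 = 37.
Total outcomes: 9! = 362880.
Probability = 37/362880 = 37/362880.

37/362880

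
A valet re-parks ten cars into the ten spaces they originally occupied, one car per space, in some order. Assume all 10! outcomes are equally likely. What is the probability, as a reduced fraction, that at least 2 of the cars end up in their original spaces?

958879/3628800

Favorable outcomes: Σ_{i≥2} C(10,i)·!(10-i) = 45·14833 + 120·1854 + 210·265 + 252·44 + 210·9 + 120·2 + 45·1 + 10·0 + 1·1 = 958879.
Total outcomes: 10! = 3628800.
Probability = 958879/3628800 = 958879/3628800.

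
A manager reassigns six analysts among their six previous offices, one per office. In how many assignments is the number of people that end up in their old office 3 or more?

56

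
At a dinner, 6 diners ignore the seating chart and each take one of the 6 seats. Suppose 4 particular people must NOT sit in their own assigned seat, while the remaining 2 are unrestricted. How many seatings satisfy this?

Inclusion-exclusion on the 4 forbidden self-matches:
Σ_{j=0}^{4} (-1)^j C(4,j)(6-j)!
= C(4,0)·6! - C(4,1)·5! + C(4,2)·4! - C(4,3)·3! + C(4,4)·2!
= 720 - 480 + 144 - 24 + 2
= 362

362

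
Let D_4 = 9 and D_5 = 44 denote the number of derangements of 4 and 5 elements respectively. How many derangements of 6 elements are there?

265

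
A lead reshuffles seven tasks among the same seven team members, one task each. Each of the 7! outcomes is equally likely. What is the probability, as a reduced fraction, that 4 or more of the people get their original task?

23/1260

Favorable outcomes: Σ_{i≥4} C(7,i)·!(7-i) = 35·2 + 21·1 + 7·0 + 1·1 = 92.
Total outcomes: 7! = 5040.
Probability = 92/5040 = 23/1260.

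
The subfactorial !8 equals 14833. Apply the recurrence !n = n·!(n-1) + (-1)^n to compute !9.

!9 = 9·14833 - 1 = 133496.

133496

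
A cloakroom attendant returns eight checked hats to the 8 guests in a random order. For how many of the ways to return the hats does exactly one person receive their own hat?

14832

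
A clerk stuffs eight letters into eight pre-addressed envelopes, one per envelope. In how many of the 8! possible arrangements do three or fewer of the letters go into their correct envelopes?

39549

Sum C(8,i)·!(8-i) for i = 0..3:
  i=0: C(8,0)·!8 = 1·14833 = 14833
  i=1: C(8,1)·!7 = 8·1854 = 14832
  i=2: C(8,2)·!6 = 28·265 = 7420
  i=3: C(8,3)·!5 = 56·44 = 2464
Total = 39549.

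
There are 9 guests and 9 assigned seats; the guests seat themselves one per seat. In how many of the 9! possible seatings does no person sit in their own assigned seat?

133496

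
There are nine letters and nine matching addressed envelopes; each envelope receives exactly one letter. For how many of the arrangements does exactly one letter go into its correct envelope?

133497

Choose which one of the 9 is fixed: C(9,1) = 9.
The remaining 8 must be deranged: !8 = 14833.
Total: 9 × 14833 = 133497.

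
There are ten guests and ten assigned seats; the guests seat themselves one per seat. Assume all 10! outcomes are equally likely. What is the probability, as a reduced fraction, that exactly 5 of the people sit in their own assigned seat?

11/3600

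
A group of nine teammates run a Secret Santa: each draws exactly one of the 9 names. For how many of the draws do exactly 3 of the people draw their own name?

22260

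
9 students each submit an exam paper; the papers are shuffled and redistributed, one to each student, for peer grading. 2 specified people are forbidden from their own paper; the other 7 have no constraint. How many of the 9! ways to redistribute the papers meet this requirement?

Inclusion-exclusion on the 2 forbidden self-matches:
Σ_{j=0}^{2} (-1)^j C(2,j)(9-j)!
= C(2,0)·9! - C(2,1)·8! + C(2,2)·7!
= 362880 - 80640 + 5040
= 287280

287280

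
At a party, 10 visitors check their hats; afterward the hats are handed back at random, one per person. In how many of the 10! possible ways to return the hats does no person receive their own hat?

1334961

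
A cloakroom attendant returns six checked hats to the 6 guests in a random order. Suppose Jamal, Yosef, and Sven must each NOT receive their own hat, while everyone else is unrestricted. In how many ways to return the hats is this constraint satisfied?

Let A_j be the event that the j-th constrained one is fixed. By inclusion-exclusion over the 3 events:
Σ_{j=0}^{3} (-1)^j C(3,j)(6-j)!
= C(3,0)·6! - C(3,1)·5! + C(3,2)·4! - C(3,3)·3!
= 720 - 360 + 72 - 6
= 426

426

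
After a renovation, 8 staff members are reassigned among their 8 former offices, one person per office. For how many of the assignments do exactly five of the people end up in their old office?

Choose which 5 of the 8 are fixed: C(8,5) = 56.
The remaining 3 must be deranged: !3 = 2.
Total: 56 × 2 = 112.

112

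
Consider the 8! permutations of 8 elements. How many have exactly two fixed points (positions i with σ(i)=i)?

7420

Choose which 2 of the 8 are fixed: C(8,2) = 28.
The remaining 6 must be deranged: !6 = 265.
Total: 28 × 265 = 7420.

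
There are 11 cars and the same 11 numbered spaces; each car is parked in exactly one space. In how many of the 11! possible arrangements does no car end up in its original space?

Use !n = n·!(n-1) + (-1)^n.
!11 = 11·1334961 - 1 = 14684570

14684570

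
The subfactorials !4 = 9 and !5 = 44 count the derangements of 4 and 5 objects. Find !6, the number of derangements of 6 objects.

265

!6 = (6-1)·(!5 + !4) = 5·(44 + 9) = 5·53 = 265.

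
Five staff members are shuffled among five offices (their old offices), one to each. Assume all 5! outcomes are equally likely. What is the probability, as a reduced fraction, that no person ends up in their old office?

Favorable outcomes: !5 = 44.
Total outcomes: 5! = 120.
Probability = 44/120 = 11/30.

11/30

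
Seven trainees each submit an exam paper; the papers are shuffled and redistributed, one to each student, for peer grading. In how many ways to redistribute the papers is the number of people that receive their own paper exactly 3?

315

Pick the 3 fixed positions: C(7,3) = 35 ways.
The remaining 4 must be deranged: !4 = 9.
Total: 35 × 9 = 315.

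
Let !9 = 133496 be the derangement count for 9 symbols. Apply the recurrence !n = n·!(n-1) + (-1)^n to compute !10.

1334961

!10 = 10·133496 + 1 = 1334961.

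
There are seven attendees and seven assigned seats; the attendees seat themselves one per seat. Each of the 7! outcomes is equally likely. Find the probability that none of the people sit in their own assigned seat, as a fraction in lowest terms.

103/280

Favorable outcomes: !7 = 1854.
Total outcomes: 7! = 5040.
Probability = 1854/5040 = 103/280.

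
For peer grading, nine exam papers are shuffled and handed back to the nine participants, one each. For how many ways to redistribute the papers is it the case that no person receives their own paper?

By inclusion-exclusion, !9 = Σ (-1)^k · 9!/k! for k=0..9
= 9! - 9!/1! + 9!/2! - 9!/3! + 9!/4! - 9!/5! + 9!/6! - 9!/7! + 9!/8! - 9!/9!
= 362880 - 362880 + 181440 - 60480 + 15120 - 3024 + 504 - 72 + 9 - 1
= 133496

133496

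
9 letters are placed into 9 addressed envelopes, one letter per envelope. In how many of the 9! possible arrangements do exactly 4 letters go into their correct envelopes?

5544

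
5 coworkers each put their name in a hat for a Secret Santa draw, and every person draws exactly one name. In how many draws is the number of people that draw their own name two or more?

31

# with exactly i fixed is C(5,i)·!(5-i); sum over i=2..5:
  i=2: C(5,2)·!3 = 10·2 = 20
  i=3: C(5,3)·!2 = 10·1 = 10
  i=4: C(5,4)·!1 = 5·0 = 0
  i=5: C(5,5)·!0 = 1·1 = 1
Total = 31.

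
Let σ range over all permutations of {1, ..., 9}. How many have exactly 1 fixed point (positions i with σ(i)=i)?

133497

Choose which one of the 9 is fixed: C(9,1) = 9.
The remaining 8 must be deranged: !8 = 14833.
Total: 9 × 14833 = 133497.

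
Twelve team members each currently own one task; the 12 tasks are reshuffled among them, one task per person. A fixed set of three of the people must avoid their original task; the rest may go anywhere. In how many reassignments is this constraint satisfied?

Inclusion-exclusion on the 3 forbidden self-matches:
Σ_{j=0}^{3} (-1)^j C(3,j)(12-j)!
= C(3,0)·12! - C(3,1)·11! + C(3,2)·10! - C(3,3)·9!
= 479001600 - 119750400 + 10886400 - 362880
= 369774720

369774720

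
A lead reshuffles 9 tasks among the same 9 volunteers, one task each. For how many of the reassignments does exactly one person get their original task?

Pick the single fixed position: C(9,1) = 9 ways.
The other 8 form a derangement: !8 = 14833.
Total: 9 × 14833 = 133497.

133497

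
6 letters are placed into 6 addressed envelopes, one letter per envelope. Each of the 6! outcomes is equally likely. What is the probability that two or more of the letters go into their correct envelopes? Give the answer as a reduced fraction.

191/720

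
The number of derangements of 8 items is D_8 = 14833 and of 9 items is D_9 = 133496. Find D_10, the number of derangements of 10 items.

1334961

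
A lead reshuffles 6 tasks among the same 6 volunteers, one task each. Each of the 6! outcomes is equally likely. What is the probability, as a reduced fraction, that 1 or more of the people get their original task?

91/144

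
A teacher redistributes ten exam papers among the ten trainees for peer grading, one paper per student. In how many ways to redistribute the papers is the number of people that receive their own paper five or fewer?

3626624

# with exactly i fixed is C(10,i)·!(10-i); sum over i=0..5:
  i=0: C(10,0)·!10 = 1·1334961 = 1334961
  i=1: C(10,1)·!9 = 10·133496 = 1334960
  i=2: C(10,2)·!8 = 45·14833 = 667485
  i=3: C(10,3)·!7 = 120·1854 = 222480
  i=4: C(10,4)·!6 = 210·265 = 55650
  i=5: C(10,5)·!5 = 252·44 = 11088
Total = 3626624.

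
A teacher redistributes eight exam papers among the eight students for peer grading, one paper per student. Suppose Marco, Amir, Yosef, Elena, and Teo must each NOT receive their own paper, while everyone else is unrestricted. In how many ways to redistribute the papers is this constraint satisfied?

Inclusion-exclusion on the 5 forbidden self-matches:
Σ_{j=0}^{5} (-1)^j C(5,j)(8-j)!
= C(5,0)·8! - C(5,1)·7! + C(5,2)·6! - C(5,3)·5! + C(5,4)·4! - C(5,5)·3!
= 40320 - 25200 + 7200 - 1200 + 120 - 6
= 21234

21234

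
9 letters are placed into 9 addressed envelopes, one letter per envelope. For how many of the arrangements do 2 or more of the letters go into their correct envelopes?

95887

# with exactly i fixed is C(9,i)·!(9-i); sum over i=2..9:
  i=2: C(9,2)·!7 = 36·1854 = 66744
  i=3: C(9,3)·!6 = 84·265 = 22260
  i=4: C(9,4)·!5 = 126·44 = 5544
  i=5: C(9,5)·!4 = 126·9 = 1134
  i=6: C(9,6)·!3 = 84·2 = 168
  i=7: C(9,7)·!2 = 36·1 = 36
  i=8: C(9,8)·!1 = 9·0 = 0
  i=9: C(9,9)·!0 = 1·1 = 1
Total = 95887.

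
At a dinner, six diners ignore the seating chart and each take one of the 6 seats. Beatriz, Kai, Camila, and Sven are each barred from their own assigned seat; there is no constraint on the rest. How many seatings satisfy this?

362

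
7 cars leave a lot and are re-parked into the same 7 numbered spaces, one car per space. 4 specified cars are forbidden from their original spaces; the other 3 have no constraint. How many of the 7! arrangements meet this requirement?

2790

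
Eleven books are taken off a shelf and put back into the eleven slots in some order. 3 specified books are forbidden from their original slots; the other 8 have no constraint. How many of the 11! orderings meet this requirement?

30078720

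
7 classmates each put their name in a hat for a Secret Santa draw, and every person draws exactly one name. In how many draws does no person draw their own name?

The number of derangements of 7 is !7 = Σ_{k=0}^{7} (-1)^k·7!/k!
= 7! - 7!/1! + 7!/2! - 7!/3! + 7!/4! - 7!/5! + 7!/6! - 7!/7!
= 5040 - 5040 + 2520 - 840 + 210 - 42 + 7 - 1
= 1854

1854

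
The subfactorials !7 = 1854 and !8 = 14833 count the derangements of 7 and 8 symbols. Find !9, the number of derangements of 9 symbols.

!9 = (9-1)·(!8 + !7) = 8·(14833 + 1854) = 8·16687 = 133496.

133496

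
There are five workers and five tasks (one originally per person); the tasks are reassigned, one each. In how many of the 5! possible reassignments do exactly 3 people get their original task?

10

Choose which 3 of the 5 are fixed: C(5,3) = 10.
The other 2 form a derangement: !2 = 1.
Total: 10 × 1 = 10.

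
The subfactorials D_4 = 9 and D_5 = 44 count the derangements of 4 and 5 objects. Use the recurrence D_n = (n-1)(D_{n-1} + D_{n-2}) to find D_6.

265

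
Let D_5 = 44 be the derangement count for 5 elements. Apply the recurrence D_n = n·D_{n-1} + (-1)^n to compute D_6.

265

D_6 = 6·44 + 1 = 265.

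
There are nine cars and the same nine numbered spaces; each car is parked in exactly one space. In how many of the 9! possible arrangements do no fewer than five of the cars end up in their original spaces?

1339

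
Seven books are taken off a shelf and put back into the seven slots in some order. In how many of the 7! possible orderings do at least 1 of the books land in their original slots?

Sum C(7,i)·!(7-i) for i = 1..7:
  i=1: C(7,1)·!6 = 7·265 = 1855
  i=2: C(7,2)·!5 = 21·44 = 924
  i=3: C(7,3)·!4 = 35·9 = 315
  i=4: C(7,4)·!3 = 35·2 = 70
  i=5: C(7,5)·!2 = 21·1 = 21
  i=6: C(7,6)·!1 = 7·0 = 0
  i=7: C(7,7)·!0 = 1·1 = 1
Total = 3186.

3186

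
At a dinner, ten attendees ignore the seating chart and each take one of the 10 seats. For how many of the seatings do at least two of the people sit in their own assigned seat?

Sum C(10,i)·!(10-i) for i = 2..10:
  i=2: C(10,2)·!8 = 45·14833 = 667485
  i=3: C(10,3)·!7 = 120·1854 = 222480
  i=4: C(10,4)·!6 = 210·265 = 55650
  i=5: C(10,5)·!5 = 252·44 = 11088
  i=6: C(10,6)·!4 = 210·9 = 1890
  i=7: C(10,7)·!3 = 120·2 = 240
  i=8: C(10,8)·!2 = 45·1 = 45
  i=9: C(10,9)·!1 = 10·0 = 0
  i=10: C(10,10)·!0 = 1·1 = 1
Total = 958879.

958879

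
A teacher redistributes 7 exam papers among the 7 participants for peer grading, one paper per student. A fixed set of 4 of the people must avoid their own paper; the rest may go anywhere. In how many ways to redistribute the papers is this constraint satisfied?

Let A_j be the event that the j-th constrained one is fixed. By inclusion-exclusion over the 4 events:
Σ_{j=0}^{4} (-1)^j C(4,j)(7-j)!
= C(4,0)·7! - C(4,1)·6! + C(4,2)·5! - C(4,3)·4! + C(4,4)·3!
= 5040 - 2880 + 720 - 96 + 6
= 2790

2790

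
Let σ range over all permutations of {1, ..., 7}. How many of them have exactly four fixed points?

70

Choose which 4 of the 7 are fixed: C(7,4) = 35.
The other 3 form a derangement: !3 = 2.
Total: 35 × 2 = 70.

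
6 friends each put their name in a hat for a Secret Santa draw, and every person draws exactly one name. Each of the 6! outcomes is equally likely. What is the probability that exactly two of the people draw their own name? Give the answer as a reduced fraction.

3/16

Favorable outcomes: C(6,2)·!4 = 15·9 = 135.
Total outcomes: 6! = 720.
Probability = 135/720 = 3/16.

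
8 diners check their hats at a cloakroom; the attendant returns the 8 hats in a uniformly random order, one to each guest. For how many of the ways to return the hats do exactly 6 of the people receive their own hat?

Pick the 6 fixed positions: C(8,6) = 28 ways.
The remaining 2 must be deranged: !2 = 1.
Total: 28 × 1 = 28.

28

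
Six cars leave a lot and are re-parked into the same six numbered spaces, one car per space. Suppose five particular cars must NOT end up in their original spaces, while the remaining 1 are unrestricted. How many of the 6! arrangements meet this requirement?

309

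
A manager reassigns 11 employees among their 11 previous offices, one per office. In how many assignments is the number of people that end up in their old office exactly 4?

611820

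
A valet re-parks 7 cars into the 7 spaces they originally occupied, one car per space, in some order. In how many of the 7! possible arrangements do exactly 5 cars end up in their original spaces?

Pick the 5 fixed positions: C(7,5) = 21 ways.
The remaining 2 must be deranged: !2 = 1.
Total: 21 × 1 = 21.

21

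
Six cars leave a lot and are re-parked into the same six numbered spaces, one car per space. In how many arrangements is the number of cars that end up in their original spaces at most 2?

664

Sum C(6,i)·!(6-i) for i = 0..2:
  i=0: C(6,0)·!6 = 1·265 = 265
  i=1: C(6,1)·!5 = 6·44 = 264
  i=2: C(6,2)·!4 = 15·9 = 135
Total = 664.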